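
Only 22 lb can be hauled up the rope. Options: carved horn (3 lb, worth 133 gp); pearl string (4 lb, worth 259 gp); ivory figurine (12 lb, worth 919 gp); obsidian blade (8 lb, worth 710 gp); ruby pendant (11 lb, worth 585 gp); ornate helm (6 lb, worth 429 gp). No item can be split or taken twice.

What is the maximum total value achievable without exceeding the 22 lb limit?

The ratio ordering already packs tightly: ivory figurine + obsidian blade, 20 lb, 1629.
Runner-up pearl string + ivory figurine + ornate helm tops out at 1607.

1629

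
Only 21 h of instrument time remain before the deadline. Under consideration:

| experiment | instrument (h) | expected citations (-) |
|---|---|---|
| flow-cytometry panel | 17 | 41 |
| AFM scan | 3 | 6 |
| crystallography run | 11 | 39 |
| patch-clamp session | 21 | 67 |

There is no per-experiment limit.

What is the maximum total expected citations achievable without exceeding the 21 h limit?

67

Taking the top-ratio experiments first gives 3×AFM scan + crystallography run for 57 (20 h).
The 20 h tied up in 3×AFM scan and crystallography run is better spent on patch-clamp session — total rises to 67 (21 h).
That's the maximum — no swap from here does better than 67.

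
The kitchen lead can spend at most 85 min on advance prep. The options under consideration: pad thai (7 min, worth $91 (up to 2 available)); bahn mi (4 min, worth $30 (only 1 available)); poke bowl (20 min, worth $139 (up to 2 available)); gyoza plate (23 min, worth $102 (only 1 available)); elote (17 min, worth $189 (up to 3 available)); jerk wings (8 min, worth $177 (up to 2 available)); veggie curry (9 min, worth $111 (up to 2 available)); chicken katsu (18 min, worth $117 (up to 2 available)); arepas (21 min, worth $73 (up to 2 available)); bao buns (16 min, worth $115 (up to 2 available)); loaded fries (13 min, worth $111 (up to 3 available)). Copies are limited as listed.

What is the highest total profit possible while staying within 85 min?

1143

The ratio heuristic lands on 2×pad thai + 2×elote + 2×jerk wings + 2×veggie curry (1136) but leaves 3 min idle.
Replace 2×pad thai with elote: the trade gains 7 net, giving 1143 at 85 min.
Nothing else within 85 min beats 1143.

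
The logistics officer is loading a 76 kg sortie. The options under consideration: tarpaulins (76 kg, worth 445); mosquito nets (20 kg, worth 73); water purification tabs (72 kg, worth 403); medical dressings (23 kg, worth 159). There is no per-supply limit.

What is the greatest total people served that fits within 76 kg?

477

Best packing: 3×medical dressings — 69 kg, 477 total.
That's the maximum — no swap from here does better than 477.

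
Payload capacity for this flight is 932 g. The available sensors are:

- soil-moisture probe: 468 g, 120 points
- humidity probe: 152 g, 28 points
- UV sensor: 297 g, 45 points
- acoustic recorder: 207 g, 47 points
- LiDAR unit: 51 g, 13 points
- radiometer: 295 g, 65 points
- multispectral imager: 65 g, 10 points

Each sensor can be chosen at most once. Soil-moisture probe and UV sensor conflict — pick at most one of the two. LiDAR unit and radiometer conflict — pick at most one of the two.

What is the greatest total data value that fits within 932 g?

Greedy by ratio would take soil-moisture probe + humidity probe + acoustic recorder + LiDAR unit: 878 g used, total 208.
The 258 g tied up in acoustic recorder and LiDAR unit is better spent on radiometer — total rises to 213 (915 g).
Runner-up soil-moisture probe + humidity probe + acoustic recorder + LiDAR unit tops out at 208.

213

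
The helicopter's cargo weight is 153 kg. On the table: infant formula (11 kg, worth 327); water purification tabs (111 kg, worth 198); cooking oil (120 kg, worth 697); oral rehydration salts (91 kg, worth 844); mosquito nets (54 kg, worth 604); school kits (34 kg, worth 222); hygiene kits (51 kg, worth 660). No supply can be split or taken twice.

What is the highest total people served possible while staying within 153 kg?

By people served per kg: infant formula 29.73, hygiene kits 12.94, mosquito nets 11.19, oral rehydration salts 9.27 lead.
A density-first pass picks infant formula + mosquito nets + school kits + hygiene kits — 1813 at 150 kg.
The 88 kg tied up in mosquito nets and school kits is better spent on oral rehydration salts — total rises to 1831 (153 kg).
Next best is infant formula + mosquito nets + school kits + hygiene kits at 1813 (150 kg) — short by 18.

1831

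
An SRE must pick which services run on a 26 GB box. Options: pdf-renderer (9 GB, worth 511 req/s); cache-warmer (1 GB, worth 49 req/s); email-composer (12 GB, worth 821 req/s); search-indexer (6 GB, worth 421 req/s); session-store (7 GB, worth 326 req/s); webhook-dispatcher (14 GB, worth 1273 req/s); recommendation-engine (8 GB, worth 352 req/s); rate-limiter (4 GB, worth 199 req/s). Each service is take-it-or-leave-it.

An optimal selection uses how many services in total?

Best achievable throughput is 2094.
For example email-composer + webhook-dispatcher achieves it, using 26 GB.
Any selection reaching 2094 contains exactly 2 services.

2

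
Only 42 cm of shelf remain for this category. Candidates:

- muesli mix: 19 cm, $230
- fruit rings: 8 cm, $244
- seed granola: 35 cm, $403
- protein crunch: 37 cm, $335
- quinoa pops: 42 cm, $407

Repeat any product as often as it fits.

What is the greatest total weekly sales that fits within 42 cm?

Best packing: 5×fruit rings — 40 cm, 1220 total.
That's the maximum — no swap from here does better than 1220.

1220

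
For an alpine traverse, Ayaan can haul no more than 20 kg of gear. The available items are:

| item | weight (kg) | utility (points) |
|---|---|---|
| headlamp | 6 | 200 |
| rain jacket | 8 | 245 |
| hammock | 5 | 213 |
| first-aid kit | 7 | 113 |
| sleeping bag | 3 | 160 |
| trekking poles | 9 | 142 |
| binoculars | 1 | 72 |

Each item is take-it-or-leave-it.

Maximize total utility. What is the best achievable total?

730

The ratio heuristic lands on headlamp + hammock + sleeping bag + binoculars (645) but leaves 5 kg idle.
The 3 kg tied up in sleeping bag is better spent on rain jacket — total rises to 730 (20 kg).
Nothing else within 20 kg beats 730.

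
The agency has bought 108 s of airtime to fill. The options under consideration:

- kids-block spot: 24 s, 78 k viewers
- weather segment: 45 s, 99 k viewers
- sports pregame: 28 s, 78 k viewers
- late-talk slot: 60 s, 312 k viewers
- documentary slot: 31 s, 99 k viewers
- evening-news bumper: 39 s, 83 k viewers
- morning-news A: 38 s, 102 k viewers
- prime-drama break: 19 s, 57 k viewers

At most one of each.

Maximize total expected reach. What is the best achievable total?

By expected reach per s: late-talk slot 5.20, kids-block spot 3.25, documentary slot 3.19, prime-drama break 3.00 lead.
The ratio ordering already packs tightly: kids-block spot + late-talk slot + prime-drama break, 103 s, 447.
The spare 5 s is too small for any remaining spot, and no exchange beats 447.

447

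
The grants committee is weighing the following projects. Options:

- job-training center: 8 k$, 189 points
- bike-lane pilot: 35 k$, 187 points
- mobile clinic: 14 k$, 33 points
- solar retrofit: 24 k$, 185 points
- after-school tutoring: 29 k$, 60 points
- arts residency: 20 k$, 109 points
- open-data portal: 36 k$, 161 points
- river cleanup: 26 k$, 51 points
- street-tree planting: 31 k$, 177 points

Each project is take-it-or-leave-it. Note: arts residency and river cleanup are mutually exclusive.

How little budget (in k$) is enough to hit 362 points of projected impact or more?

Need the lightest bundle worth ≥ 362.
job-training center + solar retrofit reaches 374 using 32 k$.
No combination under 32 k$ hits 362.

32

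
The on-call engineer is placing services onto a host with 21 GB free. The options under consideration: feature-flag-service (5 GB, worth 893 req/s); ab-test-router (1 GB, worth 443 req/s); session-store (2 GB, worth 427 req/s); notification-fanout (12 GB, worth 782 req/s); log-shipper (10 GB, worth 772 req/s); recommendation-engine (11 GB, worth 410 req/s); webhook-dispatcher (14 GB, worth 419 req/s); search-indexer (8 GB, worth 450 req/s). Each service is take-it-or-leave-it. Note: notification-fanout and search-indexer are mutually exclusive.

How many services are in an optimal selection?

4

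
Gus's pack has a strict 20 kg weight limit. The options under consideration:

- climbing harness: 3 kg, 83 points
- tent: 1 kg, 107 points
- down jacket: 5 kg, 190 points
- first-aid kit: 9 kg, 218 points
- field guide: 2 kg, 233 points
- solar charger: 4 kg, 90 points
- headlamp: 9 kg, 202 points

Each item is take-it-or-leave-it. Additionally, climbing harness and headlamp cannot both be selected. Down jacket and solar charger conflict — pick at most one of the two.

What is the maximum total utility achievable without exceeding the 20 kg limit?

831

Taking climbing harness + tent + down jacket + first-aid kit + field guide: 20 kg used, 831 in utility.
Nothing else feasible within 20 kg beats 831.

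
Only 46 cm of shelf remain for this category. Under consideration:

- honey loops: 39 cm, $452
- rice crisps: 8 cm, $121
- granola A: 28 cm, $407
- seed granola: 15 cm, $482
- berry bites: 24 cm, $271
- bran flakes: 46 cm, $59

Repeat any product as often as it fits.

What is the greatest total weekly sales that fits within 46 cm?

1446

Best packing: 3×seed granola — 45 cm, 1446 total.
Every other selection either busts 46 cm or fails to beat 1446.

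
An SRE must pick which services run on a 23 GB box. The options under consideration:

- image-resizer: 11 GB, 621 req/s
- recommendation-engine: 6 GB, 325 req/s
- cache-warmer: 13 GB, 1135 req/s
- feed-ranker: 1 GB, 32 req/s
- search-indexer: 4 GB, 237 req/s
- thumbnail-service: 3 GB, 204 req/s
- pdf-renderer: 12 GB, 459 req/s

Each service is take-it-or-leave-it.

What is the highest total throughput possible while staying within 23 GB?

Taking the top-ratio services first gives cache-warmer + feed-ranker + search-indexer + thumbnail-service for 1608 (21 GB).
The 4 GB tied up in feed-ranker and thumbnail-service is better spent on recommendation-engine — total rises to 1697 (23 GB).
The closest alternative, recommendation-engine + cache-warmer + feed-ranker + thumbnail-service, reaches only 1696.

1697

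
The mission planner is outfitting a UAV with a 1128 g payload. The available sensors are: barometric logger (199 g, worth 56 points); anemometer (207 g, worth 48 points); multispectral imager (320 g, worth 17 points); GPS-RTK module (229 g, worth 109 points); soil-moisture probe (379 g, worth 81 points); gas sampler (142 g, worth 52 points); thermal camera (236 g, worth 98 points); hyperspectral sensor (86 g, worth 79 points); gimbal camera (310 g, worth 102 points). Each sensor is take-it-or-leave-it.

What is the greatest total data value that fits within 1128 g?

444

Greedy by ratio would take GPS-RTK module + gas sampler + thermal camera + hyperspectral sensor + gimbal camera: 1003 g used, total 440.
Replace gas sampler with barometric logger: the trade gains 4 net, giving 444 at 1060 g.
The closest alternative, barometric logger + anemometer + GPS-RTK module + gas sampler + thermal camera + hyperspectral sensor, reaches only 442.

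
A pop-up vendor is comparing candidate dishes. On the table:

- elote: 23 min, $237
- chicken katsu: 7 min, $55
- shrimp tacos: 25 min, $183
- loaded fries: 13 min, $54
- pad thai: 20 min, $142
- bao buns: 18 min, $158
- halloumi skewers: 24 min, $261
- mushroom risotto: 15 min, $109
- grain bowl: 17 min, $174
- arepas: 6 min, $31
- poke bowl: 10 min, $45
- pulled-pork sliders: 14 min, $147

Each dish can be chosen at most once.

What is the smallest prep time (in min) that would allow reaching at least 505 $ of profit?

53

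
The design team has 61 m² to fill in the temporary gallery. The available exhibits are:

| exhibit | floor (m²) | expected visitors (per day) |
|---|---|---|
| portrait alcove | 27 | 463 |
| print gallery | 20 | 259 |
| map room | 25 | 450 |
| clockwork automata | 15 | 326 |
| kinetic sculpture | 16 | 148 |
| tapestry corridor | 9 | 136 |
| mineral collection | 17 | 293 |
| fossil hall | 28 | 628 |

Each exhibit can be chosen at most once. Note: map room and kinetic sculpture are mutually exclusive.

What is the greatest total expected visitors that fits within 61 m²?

1247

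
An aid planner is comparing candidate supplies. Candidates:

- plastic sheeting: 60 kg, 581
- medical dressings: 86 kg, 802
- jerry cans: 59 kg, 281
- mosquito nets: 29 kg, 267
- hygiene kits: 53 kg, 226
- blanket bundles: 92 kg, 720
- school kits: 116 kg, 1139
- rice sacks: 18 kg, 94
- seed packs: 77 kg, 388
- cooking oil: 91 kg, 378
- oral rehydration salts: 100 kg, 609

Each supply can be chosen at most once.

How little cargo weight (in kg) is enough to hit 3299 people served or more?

372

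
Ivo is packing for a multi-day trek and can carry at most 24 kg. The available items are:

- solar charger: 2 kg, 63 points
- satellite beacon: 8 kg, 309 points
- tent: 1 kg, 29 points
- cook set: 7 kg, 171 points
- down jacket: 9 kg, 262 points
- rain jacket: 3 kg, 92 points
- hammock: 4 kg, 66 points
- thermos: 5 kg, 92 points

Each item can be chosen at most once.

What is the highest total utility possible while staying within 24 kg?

755

Ranking by ratio (utility/kg): satellite beacon 38.62, solar charger 31.50, rain jacket 30.67.
The ratio ordering already packs tightly: solar charger + satellite beacon + tent + down jacket + rain jacket, 23 kg, 755.
The closest alternative, satellite beacon + cook set + down jacket, reaches only 742.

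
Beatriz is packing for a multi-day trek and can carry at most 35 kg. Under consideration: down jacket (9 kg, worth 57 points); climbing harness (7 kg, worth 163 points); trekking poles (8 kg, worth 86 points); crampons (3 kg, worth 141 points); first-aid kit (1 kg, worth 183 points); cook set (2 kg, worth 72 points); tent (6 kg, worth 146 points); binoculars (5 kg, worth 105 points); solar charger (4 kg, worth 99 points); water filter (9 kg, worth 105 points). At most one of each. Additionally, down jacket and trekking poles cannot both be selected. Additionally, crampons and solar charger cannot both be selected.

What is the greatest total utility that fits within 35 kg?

915

Density check — first-aid kit 183.00, crampons 47.00, cook set 36.00, solar charger 24.75 are the best per kg.
Taking climbing harness + crampons + first-aid kit + cook set + tent + binoculars + water filter: 33 kg used, 915 in utility.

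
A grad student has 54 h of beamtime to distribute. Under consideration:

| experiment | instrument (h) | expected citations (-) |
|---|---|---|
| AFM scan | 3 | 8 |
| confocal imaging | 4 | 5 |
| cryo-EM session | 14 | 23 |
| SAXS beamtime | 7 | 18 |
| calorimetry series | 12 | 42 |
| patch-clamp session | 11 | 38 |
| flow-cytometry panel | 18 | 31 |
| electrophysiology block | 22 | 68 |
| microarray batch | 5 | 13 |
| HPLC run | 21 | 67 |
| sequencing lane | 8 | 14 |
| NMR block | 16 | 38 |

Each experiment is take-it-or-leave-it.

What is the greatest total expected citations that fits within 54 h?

173

Filling by ratio: AFM scan + calorimetry series + patch-clamp session + microarray batch + HPLC run for 168, with 2 h left unused.
Dropping microarray batch frees 5 h; slotting in SAXS beamtime (7 h) lifts the total to 173 at 54 h.
Patch-clamp session + electrophysiology block + HPLC run (54 h) also reaches 173 — a tie, but nothing goes higher.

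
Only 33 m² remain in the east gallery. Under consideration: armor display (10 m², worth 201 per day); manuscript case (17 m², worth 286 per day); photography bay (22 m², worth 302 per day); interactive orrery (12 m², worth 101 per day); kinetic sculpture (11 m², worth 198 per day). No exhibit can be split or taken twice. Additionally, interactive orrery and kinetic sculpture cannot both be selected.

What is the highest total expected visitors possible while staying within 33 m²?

503

Armor display + photography bay uses 32 of the 33 m² and totals 503.
Every other selection either busts 33 m² or breaks a pairing rule or fails to beat 503.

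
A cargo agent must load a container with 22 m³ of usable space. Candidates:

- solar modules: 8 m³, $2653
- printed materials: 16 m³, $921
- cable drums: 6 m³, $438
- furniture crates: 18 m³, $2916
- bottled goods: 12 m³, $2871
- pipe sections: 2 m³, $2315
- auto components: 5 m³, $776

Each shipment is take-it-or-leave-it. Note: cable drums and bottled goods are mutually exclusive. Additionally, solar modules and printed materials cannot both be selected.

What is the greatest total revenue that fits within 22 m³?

The ratio ordering already packs tightly: solar modules + bottled goods + pipe sections, 22 m³, 7839.
Nothing else feasible within 22 m³ beats 7839.

7839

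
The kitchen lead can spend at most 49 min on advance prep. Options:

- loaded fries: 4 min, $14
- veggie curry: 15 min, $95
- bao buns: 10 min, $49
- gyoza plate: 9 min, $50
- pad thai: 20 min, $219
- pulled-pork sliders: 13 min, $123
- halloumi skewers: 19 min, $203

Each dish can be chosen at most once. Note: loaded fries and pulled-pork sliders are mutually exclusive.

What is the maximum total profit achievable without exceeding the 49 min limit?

By profit per min: pad thai 10.95, halloumi skewers 10.68, pulled-pork sliders 9.46, veggie curry 6.33 lead.
Gyoza plate + pad thai + halloumi skewers uses 48 of the 49 min and totals 472.
The closest alternative, bao buns + pad thai + halloumi skewers, reaches only 471.

472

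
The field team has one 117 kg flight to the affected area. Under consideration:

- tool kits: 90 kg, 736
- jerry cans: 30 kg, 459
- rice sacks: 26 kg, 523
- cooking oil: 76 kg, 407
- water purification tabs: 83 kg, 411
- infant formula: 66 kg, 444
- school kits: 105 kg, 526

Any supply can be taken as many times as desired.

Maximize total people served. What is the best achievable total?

The ratio ordering already packs tightly: 4×rice sacks, 104 kg, 2092.
The spare 13 kg is too small for any remaining supply, and no exchange beats 2092.

2092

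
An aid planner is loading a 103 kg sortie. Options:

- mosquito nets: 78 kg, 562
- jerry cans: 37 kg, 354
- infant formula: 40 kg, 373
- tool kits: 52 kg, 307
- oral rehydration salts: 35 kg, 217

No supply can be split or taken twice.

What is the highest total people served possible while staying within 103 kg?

727

The ratio ordering already packs tightly: jerry cans + infant formula, 77 kg, 727.
That's the maximum — no swap from here does better than 727.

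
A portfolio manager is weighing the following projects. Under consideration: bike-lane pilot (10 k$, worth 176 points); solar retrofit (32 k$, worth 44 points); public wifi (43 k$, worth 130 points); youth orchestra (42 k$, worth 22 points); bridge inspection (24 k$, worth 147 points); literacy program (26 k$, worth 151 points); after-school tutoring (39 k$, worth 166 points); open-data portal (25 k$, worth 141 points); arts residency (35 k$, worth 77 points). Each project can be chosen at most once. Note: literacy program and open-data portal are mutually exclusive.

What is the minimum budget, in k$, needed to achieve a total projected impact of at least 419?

Need the lightest bundle worth ≥ 419.
bike-lane pilot + bridge inspection + open-data portal reaches 464 using 59 k$.
Below 59 k$ the best achievable stays under 419.

59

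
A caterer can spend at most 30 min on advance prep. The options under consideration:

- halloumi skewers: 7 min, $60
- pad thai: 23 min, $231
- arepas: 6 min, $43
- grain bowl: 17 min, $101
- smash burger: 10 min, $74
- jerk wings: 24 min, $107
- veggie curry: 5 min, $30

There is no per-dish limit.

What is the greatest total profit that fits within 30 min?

Density check — pad thai 10.04, halloumi skewers 8.57, smash burger 7.40, arepas 7.17 are the best per min.
Best packing: halloumi skewers + pad thai — 30 min, 291 total.
Nothing else within 30 min beats 291.

291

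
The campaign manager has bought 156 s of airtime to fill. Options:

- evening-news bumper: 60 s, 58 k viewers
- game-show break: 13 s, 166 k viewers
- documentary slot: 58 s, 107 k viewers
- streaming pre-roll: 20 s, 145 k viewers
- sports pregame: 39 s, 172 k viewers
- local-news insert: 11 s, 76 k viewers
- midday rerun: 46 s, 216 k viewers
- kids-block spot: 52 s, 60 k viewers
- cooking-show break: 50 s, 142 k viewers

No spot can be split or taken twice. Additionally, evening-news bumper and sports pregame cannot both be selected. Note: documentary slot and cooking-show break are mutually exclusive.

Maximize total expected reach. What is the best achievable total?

775

Density check — game-show break 12.77, streaming pre-roll 7.25, local-news insert 6.91 are the best per s.
Best packing: game-show break + streaming pre-roll + sports pregame + local-news insert + midday rerun — 129 s, 775 total.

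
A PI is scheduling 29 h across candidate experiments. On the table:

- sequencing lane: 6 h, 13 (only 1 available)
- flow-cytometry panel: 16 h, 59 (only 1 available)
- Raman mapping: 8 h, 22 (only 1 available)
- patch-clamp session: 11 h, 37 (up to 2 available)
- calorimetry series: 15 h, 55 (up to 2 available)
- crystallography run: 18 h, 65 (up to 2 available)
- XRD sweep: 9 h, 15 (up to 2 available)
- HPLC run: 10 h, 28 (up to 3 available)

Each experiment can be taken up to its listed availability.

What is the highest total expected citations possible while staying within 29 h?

Ranking by ratio (expected citations/h): flow-cytometry panel 3.69, calorimetry series 3.67, crystallography run 3.61.
Filling by ratio: flow-cytometry panel + patch-clamp session for 96, with 2 h left unused.
Dropping flow-cytometry panel frees 16 h; slotting in crystallography run (18 h) lifts the total to 102 at 29 h.
No other feasible combination exceeds 102.

102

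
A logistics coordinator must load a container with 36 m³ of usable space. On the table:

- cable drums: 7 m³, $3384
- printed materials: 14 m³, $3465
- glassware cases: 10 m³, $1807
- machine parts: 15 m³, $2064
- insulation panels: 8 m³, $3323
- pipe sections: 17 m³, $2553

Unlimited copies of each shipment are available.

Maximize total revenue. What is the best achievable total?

16920

Density check — cable drums 483.43, insulation panels 415.38, printed materials 247.50, glassware cases 180.70 are the best per m³.
Taking 5×cable drums: 35 m³ used, 16920 in revenue.
Every other selection either busts 36 m³ or fails to beat 16920.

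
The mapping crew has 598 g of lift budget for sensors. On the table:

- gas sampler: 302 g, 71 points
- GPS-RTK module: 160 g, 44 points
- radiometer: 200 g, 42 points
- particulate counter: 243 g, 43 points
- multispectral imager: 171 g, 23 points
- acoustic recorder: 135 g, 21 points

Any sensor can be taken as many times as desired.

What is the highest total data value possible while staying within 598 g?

Taking the top-ratio sensors first gives 3×GPS-RTK module for 132 (480 g).
Dropping 2×GPS-RTK module frees 320 g; slotting in gas sampler + acoustic recorder (437 g) lifts the total to 136 at 597 g.
Every other selection either busts 598 g or fails to beat 136.

136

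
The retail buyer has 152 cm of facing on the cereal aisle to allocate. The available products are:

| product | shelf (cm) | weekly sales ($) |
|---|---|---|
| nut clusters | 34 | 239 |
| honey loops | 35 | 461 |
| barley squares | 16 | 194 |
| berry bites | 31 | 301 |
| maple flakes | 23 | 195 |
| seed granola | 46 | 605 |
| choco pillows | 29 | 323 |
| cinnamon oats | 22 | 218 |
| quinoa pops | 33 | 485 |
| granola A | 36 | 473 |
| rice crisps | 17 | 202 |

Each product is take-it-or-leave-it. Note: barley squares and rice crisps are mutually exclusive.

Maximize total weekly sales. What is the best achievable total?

2024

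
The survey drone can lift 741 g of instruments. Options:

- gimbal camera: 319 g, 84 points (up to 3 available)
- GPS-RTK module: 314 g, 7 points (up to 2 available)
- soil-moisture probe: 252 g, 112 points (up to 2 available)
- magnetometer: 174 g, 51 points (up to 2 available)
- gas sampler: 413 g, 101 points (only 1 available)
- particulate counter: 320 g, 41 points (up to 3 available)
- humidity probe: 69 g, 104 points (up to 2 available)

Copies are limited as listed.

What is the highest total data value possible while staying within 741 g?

Taking 2×soil-moisture probe + 2×humidity probe: 642 g used, 432 in data value.
No other feasible combination exceeds 432.

432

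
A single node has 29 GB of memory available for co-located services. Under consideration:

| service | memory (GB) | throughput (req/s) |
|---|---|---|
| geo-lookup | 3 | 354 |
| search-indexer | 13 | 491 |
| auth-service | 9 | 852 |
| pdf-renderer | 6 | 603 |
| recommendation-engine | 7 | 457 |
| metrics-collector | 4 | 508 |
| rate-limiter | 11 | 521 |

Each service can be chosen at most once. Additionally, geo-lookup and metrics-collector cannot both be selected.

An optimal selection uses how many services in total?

Optimal total is 2420.
auth-service + pdf-renderer + recommendation-engine + metrics-collector hits 2420 at 26 GB.
All optima have 4 services.

4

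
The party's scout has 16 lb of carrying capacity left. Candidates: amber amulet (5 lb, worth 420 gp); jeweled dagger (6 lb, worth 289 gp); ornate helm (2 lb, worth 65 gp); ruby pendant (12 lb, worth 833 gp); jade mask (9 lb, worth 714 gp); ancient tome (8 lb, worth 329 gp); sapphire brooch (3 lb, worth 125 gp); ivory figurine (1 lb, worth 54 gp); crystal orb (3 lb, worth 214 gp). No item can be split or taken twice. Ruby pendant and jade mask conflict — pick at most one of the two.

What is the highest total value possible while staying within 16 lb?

1199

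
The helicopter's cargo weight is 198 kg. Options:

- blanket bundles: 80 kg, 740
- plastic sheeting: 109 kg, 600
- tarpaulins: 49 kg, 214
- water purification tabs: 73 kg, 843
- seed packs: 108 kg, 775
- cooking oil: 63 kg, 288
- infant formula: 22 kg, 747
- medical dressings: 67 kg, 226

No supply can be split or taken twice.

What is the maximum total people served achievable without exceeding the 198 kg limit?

Blanket bundles + water purification tabs + infant formula uses 175 of the 198 kg and totals 2330.

2330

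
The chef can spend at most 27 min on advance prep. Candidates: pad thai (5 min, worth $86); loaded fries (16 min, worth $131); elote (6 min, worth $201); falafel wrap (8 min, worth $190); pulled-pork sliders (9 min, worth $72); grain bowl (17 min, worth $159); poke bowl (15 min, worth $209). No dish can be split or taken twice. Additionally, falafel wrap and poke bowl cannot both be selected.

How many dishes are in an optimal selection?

3

The maximum profit within 27 min is 496.
One optimal bundle: pad thai + elote + poke bowl (26 min).
All optima have 3 dishes.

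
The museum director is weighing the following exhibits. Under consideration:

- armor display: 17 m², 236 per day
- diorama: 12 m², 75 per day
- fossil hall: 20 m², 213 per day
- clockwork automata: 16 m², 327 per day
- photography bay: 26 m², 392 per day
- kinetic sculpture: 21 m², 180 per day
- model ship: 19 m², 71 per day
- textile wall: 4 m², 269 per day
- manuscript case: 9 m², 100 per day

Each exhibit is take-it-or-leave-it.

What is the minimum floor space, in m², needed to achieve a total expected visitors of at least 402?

20

Look for the lowest-floor combination reaching 402.
clockwork automata + textile wall: 596 expected visitors at 20 m².
No combination under 20 m² hits 402.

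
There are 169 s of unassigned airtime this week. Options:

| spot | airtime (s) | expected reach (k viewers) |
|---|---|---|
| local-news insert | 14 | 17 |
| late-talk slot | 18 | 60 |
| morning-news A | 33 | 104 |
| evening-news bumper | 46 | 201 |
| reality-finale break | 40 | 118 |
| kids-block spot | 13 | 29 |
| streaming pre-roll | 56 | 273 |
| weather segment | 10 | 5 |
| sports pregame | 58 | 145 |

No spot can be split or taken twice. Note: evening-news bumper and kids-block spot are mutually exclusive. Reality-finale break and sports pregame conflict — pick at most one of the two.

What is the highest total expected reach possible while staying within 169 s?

655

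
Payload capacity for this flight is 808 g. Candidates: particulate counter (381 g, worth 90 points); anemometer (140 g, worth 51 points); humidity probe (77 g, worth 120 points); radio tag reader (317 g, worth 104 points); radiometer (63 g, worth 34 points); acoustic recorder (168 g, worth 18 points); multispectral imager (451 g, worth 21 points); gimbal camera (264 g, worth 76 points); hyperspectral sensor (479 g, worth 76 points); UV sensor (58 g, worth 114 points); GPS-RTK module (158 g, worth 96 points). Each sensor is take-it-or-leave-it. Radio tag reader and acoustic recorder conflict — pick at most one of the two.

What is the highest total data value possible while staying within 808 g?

Taking anemometer + humidity probe + radiometer + gimbal camera + UV sensor + GPS-RTK module: 760 g used, 491 in data value.
The closest alternative, anemometer + humidity probe + radio tag reader + UV sensor + GPS-RTK module, reaches only 485.

491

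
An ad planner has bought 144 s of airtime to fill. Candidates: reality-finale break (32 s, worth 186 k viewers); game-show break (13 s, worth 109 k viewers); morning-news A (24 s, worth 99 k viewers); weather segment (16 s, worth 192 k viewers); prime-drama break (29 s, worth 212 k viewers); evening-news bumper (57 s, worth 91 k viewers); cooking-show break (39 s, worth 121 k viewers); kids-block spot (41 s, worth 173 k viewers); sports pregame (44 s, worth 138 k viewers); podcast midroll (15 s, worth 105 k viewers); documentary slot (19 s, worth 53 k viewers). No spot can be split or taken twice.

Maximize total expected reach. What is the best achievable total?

925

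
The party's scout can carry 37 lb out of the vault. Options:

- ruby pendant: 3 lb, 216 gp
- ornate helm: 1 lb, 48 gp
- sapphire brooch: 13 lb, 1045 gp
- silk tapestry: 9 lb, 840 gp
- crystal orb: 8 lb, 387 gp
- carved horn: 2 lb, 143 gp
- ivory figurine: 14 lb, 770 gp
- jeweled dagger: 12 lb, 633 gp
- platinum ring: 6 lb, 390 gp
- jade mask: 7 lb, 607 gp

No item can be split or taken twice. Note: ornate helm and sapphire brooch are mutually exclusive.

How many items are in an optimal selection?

Optimal total is 3025.
One optimal bundle: sapphire brooch + silk tapestry + carved horn + platinum ring + jade mask (37 lb).
Any selection reaching 3025 contains exactly 5 items.

5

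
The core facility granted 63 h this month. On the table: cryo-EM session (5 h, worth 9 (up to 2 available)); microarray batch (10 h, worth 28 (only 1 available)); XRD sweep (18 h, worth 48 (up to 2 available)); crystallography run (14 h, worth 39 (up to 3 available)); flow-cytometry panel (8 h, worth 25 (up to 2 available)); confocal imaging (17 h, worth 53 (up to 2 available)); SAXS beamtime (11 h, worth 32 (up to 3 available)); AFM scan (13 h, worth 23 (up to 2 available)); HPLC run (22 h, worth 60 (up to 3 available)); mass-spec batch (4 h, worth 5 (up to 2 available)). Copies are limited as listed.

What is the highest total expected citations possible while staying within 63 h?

191

Taking the top-ratio experiments first gives 2×flow-cytometry panel + 2×confocal imaging + SAXS beamtime for 188 (61 h).
Dropping flow-cytometry panel frees 8 h; slotting in microarray batch (10 h) lifts the total to 191 at 63 h.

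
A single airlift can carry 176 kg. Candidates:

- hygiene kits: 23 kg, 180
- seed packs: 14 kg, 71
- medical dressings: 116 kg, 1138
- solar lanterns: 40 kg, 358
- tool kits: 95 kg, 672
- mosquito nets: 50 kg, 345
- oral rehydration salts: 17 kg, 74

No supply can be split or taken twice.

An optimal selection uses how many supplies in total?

Best achievable people served is 1570.
One optimal bundle: medical dressings + solar lanterns + oral rehydration salts (173 kg).
All optima have 3 supplies.

3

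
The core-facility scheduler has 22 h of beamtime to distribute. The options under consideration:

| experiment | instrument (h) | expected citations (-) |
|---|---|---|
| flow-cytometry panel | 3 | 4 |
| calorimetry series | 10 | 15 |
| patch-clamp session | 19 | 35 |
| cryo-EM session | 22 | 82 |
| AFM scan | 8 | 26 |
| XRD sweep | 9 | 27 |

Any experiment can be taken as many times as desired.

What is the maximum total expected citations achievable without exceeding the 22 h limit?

82

Taking cryo-EM session: 22 h used, 82 in expected citations.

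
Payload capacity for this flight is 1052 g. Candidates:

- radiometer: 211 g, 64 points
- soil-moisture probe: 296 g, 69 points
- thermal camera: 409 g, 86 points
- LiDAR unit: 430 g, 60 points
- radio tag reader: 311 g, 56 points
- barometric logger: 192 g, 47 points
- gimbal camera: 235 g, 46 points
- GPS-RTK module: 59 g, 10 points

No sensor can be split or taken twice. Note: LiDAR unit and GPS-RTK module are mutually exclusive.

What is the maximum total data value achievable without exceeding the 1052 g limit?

243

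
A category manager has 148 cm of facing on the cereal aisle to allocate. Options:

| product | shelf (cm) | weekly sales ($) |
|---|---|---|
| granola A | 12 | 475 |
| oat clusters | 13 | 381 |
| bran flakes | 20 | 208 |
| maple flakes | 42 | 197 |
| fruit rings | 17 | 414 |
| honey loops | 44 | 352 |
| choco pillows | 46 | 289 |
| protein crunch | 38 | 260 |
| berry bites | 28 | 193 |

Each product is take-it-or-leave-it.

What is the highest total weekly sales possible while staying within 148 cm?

2090

By weekly sales per cm: granola A 39.58, oat clusters 29.31, fruit rings 24.35 lead.
A density-first pass picks granola A + oat clusters + bran flakes + fruit rings + honey loops + berry bites — 2023 at 134 cm.
Replace berry bites with protein crunch: the trade gains 67 net, giving 2090 at 144 cm.
The closest alternative, granola A + oat clusters + bran flakes + maple flakes + fruit rings + honey loops, reaches only 2027.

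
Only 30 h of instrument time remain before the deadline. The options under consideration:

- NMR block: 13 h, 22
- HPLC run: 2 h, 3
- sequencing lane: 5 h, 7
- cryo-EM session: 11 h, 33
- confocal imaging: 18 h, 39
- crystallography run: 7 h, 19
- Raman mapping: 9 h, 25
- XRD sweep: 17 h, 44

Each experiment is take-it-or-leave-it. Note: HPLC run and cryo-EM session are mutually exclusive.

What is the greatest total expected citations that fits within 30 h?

Density check — cryo-EM session 3.00, Raman mapping 2.78, crystallography run 2.71 are the best per h.
Taking cryo-EM session + crystallography run + Raman mapping: 27 h used, 77 in expected citations.
Nothing else feasible within 30 h beats 77.

77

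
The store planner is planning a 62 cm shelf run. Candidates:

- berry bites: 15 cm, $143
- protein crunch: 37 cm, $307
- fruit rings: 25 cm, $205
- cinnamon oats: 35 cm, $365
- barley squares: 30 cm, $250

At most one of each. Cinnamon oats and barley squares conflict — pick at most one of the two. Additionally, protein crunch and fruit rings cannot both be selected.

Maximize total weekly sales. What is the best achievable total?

Density check — cinnamon oats 10.43, berry bites 9.53, barley squares 8.33, protein crunch 8.30 are the best per cm.
The ratio heuristic lands on berry bites + cinnamon oats (508) but leaves 12 cm idle.
The 15 cm tied up in berry bites is better spent on fruit rings — total rises to 570 (60 cm).
Next best is berry bites + cinnamon oats at 508 (50 cm) — short by 62.

570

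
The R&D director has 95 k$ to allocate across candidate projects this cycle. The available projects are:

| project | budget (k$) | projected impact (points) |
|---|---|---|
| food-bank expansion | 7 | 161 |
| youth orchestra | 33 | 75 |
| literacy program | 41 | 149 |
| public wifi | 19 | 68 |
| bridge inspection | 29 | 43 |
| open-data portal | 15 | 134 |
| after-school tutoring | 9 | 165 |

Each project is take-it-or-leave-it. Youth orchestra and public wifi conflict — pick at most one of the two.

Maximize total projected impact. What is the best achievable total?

677

Ranking by ratio (projected impact/k$): food-bank expansion 23.00, after-school tutoring 18.33, open-data portal 8.93.
Food-bank expansion + literacy program + public wifi + open-data portal + after-school tutoring uses 91 of the 95 k$ and totals 677.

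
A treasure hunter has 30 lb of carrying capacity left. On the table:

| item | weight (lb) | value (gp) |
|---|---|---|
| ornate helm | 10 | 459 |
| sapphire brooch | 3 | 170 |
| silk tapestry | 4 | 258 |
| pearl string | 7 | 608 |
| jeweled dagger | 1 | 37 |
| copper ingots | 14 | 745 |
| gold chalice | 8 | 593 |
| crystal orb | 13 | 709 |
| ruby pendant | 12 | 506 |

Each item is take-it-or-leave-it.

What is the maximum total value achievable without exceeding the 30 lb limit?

1983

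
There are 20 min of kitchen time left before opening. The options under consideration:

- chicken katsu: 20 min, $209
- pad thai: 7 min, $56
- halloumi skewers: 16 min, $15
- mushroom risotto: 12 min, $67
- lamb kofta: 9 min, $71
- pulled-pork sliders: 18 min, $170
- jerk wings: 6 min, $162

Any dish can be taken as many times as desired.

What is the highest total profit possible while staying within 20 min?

486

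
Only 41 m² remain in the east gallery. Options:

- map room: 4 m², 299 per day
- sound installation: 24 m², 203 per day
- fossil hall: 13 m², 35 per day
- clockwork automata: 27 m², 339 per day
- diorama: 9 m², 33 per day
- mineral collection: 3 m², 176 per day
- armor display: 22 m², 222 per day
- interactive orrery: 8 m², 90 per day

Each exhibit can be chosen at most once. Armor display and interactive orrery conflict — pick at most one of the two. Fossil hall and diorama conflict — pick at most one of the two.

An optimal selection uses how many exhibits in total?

Optimal total is 814.
For example map room + clockwork automata + mineral collection achieves it, using 34 m².
All optima have 3 exhibits.

3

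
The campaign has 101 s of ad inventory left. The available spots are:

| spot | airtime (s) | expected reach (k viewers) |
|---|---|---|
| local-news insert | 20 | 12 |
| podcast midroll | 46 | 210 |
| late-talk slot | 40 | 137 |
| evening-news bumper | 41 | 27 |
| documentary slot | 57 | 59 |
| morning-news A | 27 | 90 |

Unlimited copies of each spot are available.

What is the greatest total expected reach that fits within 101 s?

420

By expected reach per s: podcast midroll 4.57, late-talk slot 3.42, morning-news A 3.33 lead.
2×podcast midroll uses 92 of the 101 s and totals 420.
No other feasible combination exceeds 420.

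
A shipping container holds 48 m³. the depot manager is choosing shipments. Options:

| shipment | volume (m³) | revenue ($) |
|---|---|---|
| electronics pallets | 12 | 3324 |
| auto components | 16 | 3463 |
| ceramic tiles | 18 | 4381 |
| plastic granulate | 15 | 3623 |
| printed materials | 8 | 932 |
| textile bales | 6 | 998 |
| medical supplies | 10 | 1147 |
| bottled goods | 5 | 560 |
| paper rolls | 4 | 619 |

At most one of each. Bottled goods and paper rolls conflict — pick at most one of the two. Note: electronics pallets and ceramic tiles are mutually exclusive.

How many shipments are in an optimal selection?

4

The maximum revenue within 48 m³ is 11029.
One optimal bundle: electronics pallets + auto components + plastic granulate + paper rolls (47 m³).
Any selection reaching 11029 contains exactly 4 shipments.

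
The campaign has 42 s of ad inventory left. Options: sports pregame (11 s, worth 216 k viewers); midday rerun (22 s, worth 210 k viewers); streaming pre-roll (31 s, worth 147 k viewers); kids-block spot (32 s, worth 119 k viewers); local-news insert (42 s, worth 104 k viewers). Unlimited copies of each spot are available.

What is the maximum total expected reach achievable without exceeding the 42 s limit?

648

3×sports pregame uses 33 of the 42 s and totals 648.
Every other selection either busts 42 s or fails to beat 648.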